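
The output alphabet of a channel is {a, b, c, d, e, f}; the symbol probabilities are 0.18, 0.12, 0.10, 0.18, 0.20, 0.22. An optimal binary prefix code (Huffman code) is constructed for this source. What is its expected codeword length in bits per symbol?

2.58 bits/symbol

Repeatedly combine the two least-probable nodes; the expected code length is the sum of the merged weights.
merge 1/10 + 3/25 → 11/50
merge 9/50 + 9/50 → 9/25
merge 1/5 + 11/50 → 21/50
merge 11/50 + 9/25 → 29/50
merge 21/50 + 29/50 → 1
L = 11/50 + 9/25 + 21/50 + 29/50 + 1 = 129/50 = 2.58 bits/symbol.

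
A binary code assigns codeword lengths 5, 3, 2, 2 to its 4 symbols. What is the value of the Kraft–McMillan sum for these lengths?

With common denominator 2^5 = 32: Σ 2^(−ℓᵢ) = 1/32 + 4/32 + 8/32 + 8/32 = 21/32 = 0.65625.

0.65625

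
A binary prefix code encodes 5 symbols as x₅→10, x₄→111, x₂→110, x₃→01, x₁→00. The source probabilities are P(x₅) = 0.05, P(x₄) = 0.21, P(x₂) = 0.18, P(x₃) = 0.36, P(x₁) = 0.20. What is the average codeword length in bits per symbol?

L̄ = Σ pᵢ·ℓᵢ = 0.05·2 + 0.21·3 + 0.18·3 + 0.36·2 + 0.20·2 = 2.39 bits/symbol.

2.39 bits/symbol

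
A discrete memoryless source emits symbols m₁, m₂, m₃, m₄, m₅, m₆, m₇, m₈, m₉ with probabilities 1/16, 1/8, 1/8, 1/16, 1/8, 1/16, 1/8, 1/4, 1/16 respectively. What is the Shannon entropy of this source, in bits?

3 bits

Each probability is a power of 1/2, so log₂(1/p) is an integer.
H = Σ p·log₂(1/p) = 1/16·4 + 1/8·3 + 1/8·3 + 1/16·4 + 1/8·3 + 1/16·4 + 1/8·3 + 1/4·2 + 1/16·4 = 3 bits.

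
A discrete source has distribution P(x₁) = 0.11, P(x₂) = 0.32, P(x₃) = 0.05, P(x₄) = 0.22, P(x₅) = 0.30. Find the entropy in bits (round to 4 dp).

2.0941 bits

H = −Σ pᵢ log₂ pᵢ.
−0.11·log₂(0.11) = 0.3503
−0.32·log₂(0.32) = 0.5260
−0.05·log₂(0.05) = 0.2161
−0.22·log₂(0.22) = 0.4806
−0.30·log₂(0.30) = 0.5211
Sum ≈ 2.0941 → 2.0941 bits.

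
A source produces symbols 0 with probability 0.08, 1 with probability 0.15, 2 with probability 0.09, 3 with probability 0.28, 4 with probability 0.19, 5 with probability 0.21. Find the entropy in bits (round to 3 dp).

H = −Σ pᵢ log₂ pᵢ.
−0.08·log₂(0.08) = 0.2915
−0.15·log₂(0.15) = 0.4105
−0.09·log₂(0.09) = 0.3127
−0.28·log₂(0.28) = 0.5142
−0.19·log₂(0.19) = 0.4552
−0.21·log₂(0.21) = 0.4728
Sum ≈ 2.4570 → 2.457 bits.

2.457 bits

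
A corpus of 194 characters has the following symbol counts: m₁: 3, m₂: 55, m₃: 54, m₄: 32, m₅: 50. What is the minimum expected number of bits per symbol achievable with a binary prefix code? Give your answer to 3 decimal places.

2.180 bits/symbol

Probabilities are the counts divided by 194.
Repeatedly combine the two least-probable nodes; the expected code length is the sum of the merged weights.
merge 3/194 + 16/97 → 35/194
merge 35/194 + 25/97 → 85/194
merge 27/97 + 55/194 → 109/194
merge 85/194 + 109/194 → 1
L = 35/194 + 85/194 + 109/194 + 1 = 423/194 ≈ 2.180 bits/symbol.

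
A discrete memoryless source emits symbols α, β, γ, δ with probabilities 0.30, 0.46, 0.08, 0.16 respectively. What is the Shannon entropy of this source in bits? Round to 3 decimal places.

H = −Σ pᵢ log₂ pᵢ.
−0.30·log₂(0.30) = 0.5211
−0.46·log₂(0.46) = 0.5153
−0.08·log₂(0.08) = 0.2915
−0.16·log₂(0.16) = 0.4230
Sum ≈ 1.7510 → 1.751 bits.

1.751 bits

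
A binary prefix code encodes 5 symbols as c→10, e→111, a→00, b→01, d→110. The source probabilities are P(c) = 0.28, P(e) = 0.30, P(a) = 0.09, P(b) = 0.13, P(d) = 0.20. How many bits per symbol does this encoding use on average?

2.5 bits/symbol

L̄ = Σ pᵢ·ℓᵢ = 0.28·2 + 0.30·3 + 0.09·2 + 0.13·2 + 0.20·3 = 2.5 bits/symbol.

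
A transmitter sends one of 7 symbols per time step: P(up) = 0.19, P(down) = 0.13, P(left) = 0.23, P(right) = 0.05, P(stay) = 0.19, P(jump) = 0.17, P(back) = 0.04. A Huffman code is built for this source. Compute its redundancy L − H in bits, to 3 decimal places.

Entropy H = −Σ p log₂ p ≈ 2.6172 bits.
Huffman merges: 1/25+1/20→9/100; 9/100+13/100→11/50; 17/100+19/100→9/25; 19/100+11/50→41/100; 23/100+9/25→59/100; 41/100+59/100→1. L = 267/100 ≈ 2.6700.
L − H = 2.6700 − 2.6172 = 0.053 bits.

0.053 bits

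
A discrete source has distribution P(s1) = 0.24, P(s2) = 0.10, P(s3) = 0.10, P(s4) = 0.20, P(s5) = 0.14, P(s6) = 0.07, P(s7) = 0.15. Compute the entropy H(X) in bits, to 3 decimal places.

H = −Σ pᵢ log₂ pᵢ.
−0.24·log₂(0.24) = 0.4941
−0.10·log₂(0.10) = 0.3322
−0.10·log₂(0.10) = 0.3322
−0.20·log₂(0.20) = 0.4644
−0.14·log₂(0.14) = 0.3971
−0.07·log₂(0.07) = 0.2686
−0.15·log₂(0.15) = 0.4105
Sum ≈ 2.6991 → 2.699 bits.

2.699 bits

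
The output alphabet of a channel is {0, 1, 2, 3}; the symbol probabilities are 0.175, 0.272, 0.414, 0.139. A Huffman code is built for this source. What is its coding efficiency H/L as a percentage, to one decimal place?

98.6%

Entropy H = −Σ p log₂ p ≈ 1.8734 bits.
Huffman merges: 139/1000+7/40→157/500; 34/125+157/500→293/500; 207/500+293/500→1. L = 19/10 ≈ 1.9000.
Efficiency = H/L = 1.8734/1.9000 = 98.6%.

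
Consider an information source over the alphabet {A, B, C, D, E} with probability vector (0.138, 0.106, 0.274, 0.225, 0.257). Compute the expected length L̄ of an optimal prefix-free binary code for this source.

2.244 bits/symbol

Repeatedly combine the two least-probable nodes; the expected code length is the sum of the merged weights.
merge 53/500 + 69/500 → 61/250
merge 9/40 + 61/250 → 469/1000
merge 257/1000 + 137/500 → 531/1000
merge 469/1000 + 531/1000 → 1
L = 61/250 + 469/1000 + 531/1000 + 1 = 561/250 = 2.244 bits/symbol.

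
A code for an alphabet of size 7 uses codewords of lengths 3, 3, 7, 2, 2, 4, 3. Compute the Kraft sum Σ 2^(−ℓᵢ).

With common denominator 2^7 = 128: Σ 2^(−ℓᵢ) = 16/128 + 16/128 + 1/128 + 32/128 + 32/128 + 8/128 + 16/128 = 121/128 = 0.9453125.

0.9453125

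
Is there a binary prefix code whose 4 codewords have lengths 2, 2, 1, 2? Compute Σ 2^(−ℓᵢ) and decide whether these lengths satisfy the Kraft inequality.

With common denominator 2^2 = 4: Σ 2^(−ℓᵢ) = 1/4 + 1/4 + 2/4 + 1/4 = 5/4 = 1.25.
Kraft's inequality requires Σ ≤ 1; here Σ = 1.25 > 1, so no such prefix code exists.

1.25; no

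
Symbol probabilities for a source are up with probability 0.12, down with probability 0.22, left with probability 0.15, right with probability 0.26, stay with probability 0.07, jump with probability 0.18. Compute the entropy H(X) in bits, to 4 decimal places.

H = −Σ pᵢ log₂ pᵢ.
−0.12·log₂(0.12) = 0.3671
−0.22·log₂(0.22) = 0.4806
−0.15·log₂(0.15) = 0.4105
−0.26·log₂(0.26) = 0.5053
−0.07·log₂(0.07) = 0.2686
−0.18·log₂(0.18) = 0.4453
Sum ≈ 2.4773 → 2.4773 bits.

2.4773 bits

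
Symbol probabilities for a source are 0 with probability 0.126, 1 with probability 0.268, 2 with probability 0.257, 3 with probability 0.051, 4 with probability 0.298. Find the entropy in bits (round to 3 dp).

H = −Σ pᵢ log₂ pᵢ.
−0.126·log₂(0.126) = 0.3766
−0.268·log₂(0.268) = 0.5091
−0.257·log₂(0.257) = 0.5038
−0.051·log₂(0.051) = 0.2190
−0.298·log₂(0.298) = 0.5205
Sum ≈ 2.1289 → 2.129 bits.

2.129 bits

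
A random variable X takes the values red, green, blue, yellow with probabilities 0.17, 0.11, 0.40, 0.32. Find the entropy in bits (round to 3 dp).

H = −Σ pᵢ log₂ pᵢ.
−0.17·log₂(0.17) = 0.4346
−0.11·log₂(0.11) = 0.3503
−0.40·log₂(0.40) = 0.5288
−0.32·log₂(0.32) = 0.5260
Sum ≈ 1.8397 → 1.840 bits.

1.840 bits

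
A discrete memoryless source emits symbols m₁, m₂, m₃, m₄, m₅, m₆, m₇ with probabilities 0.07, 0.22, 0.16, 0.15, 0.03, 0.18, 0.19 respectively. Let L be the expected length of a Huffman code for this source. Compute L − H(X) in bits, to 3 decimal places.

Entropy H = −Σ p log₂ p ≈ 2.6350 bits.
Huffman merges: 3/100+7/100→1/10; 1/10+3/20→1/4; 4/25+9/50→17/50; 19/100+11/50→41/100; 1/4+17/50→59/100; 41/100+59/100→1. L = 269/100 ≈ 2.6900.
L − H = 2.6900 − 2.6350 = 0.055 bits.

0.055 bits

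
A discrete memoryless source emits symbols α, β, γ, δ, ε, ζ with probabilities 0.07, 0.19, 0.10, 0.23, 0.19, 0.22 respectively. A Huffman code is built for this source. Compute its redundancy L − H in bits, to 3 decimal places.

Entropy H = −Σ p log₂ p ≈ 2.4794 bits.
Huffman merges: 7/100+1/10→17/100; 17/100+19/100→9/25; 19/100+11/50→41/100; 23/100+9/25→59/100; 41/100+59/100→1. L = 253/100 ≈ 2.5300.
L − H = 2.5300 − 2.4794 = 0.051 bits.

0.051 bits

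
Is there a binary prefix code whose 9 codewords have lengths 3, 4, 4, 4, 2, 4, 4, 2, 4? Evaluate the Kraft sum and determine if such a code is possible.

1; yes

With common denominator 2^4 = 16: Σ 2^(−ℓᵢ) = 2/16 + 1/16 + 1/16 + 1/16 + 4/16 + 1/16 + 1/16 + 4/16 + 1/16 = 16/16 = 1.
Kraft's inequality requires Σ ≤ 1; here Σ = 1 ≤ 1, so such a prefix code exists.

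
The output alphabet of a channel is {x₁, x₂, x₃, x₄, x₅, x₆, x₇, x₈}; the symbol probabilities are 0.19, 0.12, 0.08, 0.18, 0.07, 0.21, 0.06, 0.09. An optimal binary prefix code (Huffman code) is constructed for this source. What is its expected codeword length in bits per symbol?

Repeatedly combine the two least-probable nodes; the expected code length is the sum of the merged weights.
merge 3/50 + 7/100 → 13/100
merge 2/25 + 9/100 → 17/100
merge 3/25 + 13/100 → 1/4
merge 17/100 + 9/50 → 7/20
merge 19/100 + 21/100 → 2/5
merge 1/4 + 7/20 → 3/5
merge 2/5 + 3/5 → 1
L = 13/100 + 17/100 + 1/4 + 7/20 + 2/5 + 3/5 + 1 = 29/10 = 2.9 bits/symbol.

2.9 bits/symbol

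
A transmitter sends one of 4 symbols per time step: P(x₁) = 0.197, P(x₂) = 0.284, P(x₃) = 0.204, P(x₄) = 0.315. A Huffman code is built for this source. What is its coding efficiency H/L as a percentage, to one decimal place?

Entropy H = −Σ p log₂ p ≈ 1.9703 bits.
Huffman merges: 197/1000+51/250→401/1000; 71/250+63/200→599/1000; 401/1000+599/1000→1. L = 2 ≈ 2.0000.
Efficiency = H/L = 1.9703/2.0000 = 98.5%.

98.5%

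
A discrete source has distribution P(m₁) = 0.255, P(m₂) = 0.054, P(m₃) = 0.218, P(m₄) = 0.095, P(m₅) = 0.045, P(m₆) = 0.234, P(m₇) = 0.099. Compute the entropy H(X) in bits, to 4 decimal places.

H = −Σ pᵢ log₂ pᵢ.
−0.255·log₂(0.255) = 0.5027
−0.054·log₂(0.054) = 0.2274
−0.218·log₂(0.218) = 0.4791
−0.095·log₂(0.095) = 0.3226
−0.045·log₂(0.045) = 0.2013
−0.234·log₂(0.234) = 0.4903
−0.099·log₂(0.099) = 0.3303
Sum ≈ 2.5538 → 2.5538 bits.

2.5538 bits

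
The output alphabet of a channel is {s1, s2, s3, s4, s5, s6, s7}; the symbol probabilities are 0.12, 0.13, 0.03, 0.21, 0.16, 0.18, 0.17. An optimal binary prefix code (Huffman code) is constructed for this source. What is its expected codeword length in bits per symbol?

Repeatedly combine the two least-probable nodes; the expected code length is the sum of the merged weights.
merge 3/100 + 3/25 → 3/20
merge 13/100 + 3/20 → 7/25
merge 4/25 + 17/100 → 33/100
merge 9/50 + 21/100 → 39/100
merge 7/25 + 33/100 → 61/100
merge 39/100 + 61/100 → 1
L = 3/20 + 7/25 + 33/100 + 39/100 + 61/100 + 1 = 69/25 = 2.76 bits/symbol.

2.76 bits/symbol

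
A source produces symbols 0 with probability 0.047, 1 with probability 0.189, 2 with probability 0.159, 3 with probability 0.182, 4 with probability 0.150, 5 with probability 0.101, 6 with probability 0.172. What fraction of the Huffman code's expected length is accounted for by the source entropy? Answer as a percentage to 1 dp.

Entropy H = −Σ p log₂ p ≈ 2.7122 bits.
Huffman merges: 47/1000+101/1000→37/250; 37/250+3/20→149/500; 159/1000+43/250→331/1000; 91/500+189/1000→371/1000; 149/500+331/1000→629/1000; 371/1000+629/1000→1. L = 2777/1000 ≈ 2.7770.
Efficiency = H/L = 2.7122/2.7770 = 97.7%.

97.7%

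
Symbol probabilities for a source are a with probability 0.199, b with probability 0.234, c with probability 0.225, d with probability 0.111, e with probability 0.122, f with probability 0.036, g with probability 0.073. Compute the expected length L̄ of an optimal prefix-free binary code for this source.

Repeatedly combine the two least-probable nodes; the expected code length is the sum of the merged weights.
merge 9/250 + 73/1000 → 109/1000
merge 109/1000 + 111/1000 → 11/50
merge 61/500 + 199/1000 → 321/1000
merge 11/50 + 9/40 → 89/200
merge 117/500 + 321/1000 → 111/200
merge 89/200 + 111/200 → 1
L = 109/1000 + 11/50 + 321/1000 + 89/200 + 111/200 + 1 = 53/20 = 2.65 bits/symbol.

2.65 bits/symbol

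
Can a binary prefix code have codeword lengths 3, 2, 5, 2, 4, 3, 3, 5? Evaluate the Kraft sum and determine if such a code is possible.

1; yes

With common denominator 2^5 = 32: Σ 2^(−ℓᵢ) = 4/32 + 8/32 + 1/32 + 8/32 + 2/32 + 4/32 + 4/32 + 1/32 = 32/32 = 1.
Kraft's inequality requires Σ ≤ 1; here Σ = 1 ≤ 1, so such a prefix code exists.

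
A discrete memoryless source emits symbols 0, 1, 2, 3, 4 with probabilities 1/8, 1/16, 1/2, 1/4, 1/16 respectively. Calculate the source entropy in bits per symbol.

1.875 bits

Each probability is a power of 1/2, so log₂(1/p) is an integer.
H = Σ p·log₂(1/p) = 1/8·3 + 1/16·4 + 1/2·1 + 1/4·2 + 1/16·4 = 1.875 bits.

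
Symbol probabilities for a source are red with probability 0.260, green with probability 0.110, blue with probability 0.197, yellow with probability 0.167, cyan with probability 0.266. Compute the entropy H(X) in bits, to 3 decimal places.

H = −Σ pᵢ log₂ pᵢ.
−0.260·log₂(0.260) = 0.5053
−0.110·log₂(0.110) = 0.3503
−0.197·log₂(0.197) = 0.4617
−0.167·log₂(0.167) = 0.4312
−0.266·log₂(0.266) = 0.5082
Sum ≈ 2.2567 → 2.257 bits.

2.257 bits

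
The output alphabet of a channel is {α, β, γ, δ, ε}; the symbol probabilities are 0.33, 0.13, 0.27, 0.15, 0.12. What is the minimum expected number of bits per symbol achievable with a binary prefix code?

2.25 bits/symbol

Repeatedly combine the two least-probable nodes; the expected code length is the sum of the merged weights.
merge 3/25 + 13/100 → 1/4
merge 3/20 + 1/4 → 2/5
merge 27/100 + 33/100 → 3/5
merge 2/5 + 3/5 → 1
L = 1/4 + 2/5 + 3/5 + 1 = 9/4 = 2.25 bits/symbol.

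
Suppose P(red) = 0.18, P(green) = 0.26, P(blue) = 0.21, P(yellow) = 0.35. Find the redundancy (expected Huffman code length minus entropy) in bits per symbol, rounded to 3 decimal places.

0.046 bits

Entropy H = −Σ p log₂ p ≈ 1.9535 bits.
Huffman merges: 9/50+21/100→39/100; 13/50+7/20→61/100; 39/100+61/100→1. L = 2 ≈ 2.0000.
L − H = 2.0000 − 1.9535 = 0.046 bits.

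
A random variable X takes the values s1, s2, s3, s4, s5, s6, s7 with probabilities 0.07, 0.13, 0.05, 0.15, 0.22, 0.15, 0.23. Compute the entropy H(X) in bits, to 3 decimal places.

2.657 bits

H = −Σ pᵢ log₂ pᵢ.
−0.07·log₂(0.07) = 0.2686
−0.13·log₂(0.13) = 0.3826
−0.05·log₂(0.05) = 0.2161
−0.15·log₂(0.15) = 0.4105
−0.22·log₂(0.22) = 0.4806
−0.15·log₂(0.15) = 0.4105
−0.23·log₂(0.23) = 0.4877
Sum ≈ 2.6566 → 2.657 bits.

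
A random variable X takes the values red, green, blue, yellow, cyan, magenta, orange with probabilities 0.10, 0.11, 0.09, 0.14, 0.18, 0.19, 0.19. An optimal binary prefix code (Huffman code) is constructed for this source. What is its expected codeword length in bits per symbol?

2.81 bits/symbol

Repeatedly combine the two least-probable nodes; the expected code length is the sum of the merged weights.
merge 9/100 + 1/10 → 19/100
merge 11/100 + 7/50 → 1/4
merge 9/50 + 19/100 → 37/100
merge 19/100 + 19/100 → 19/50
merge 1/4 + 37/100 → 31/50
merge 19/50 + 31/50 → 1
L = 19/100 + 1/4 + 37/100 + 19/50 + 31/50 + 1 = 281/100 = 2.81 bits/symbol.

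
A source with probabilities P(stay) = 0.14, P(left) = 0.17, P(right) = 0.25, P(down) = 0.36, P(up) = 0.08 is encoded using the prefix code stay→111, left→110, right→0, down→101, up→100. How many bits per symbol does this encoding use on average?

2.5 bits/symbol

L̄ = Σ pᵢ·ℓᵢ = 0.14·3 + 0.17·3 + 0.25·1 + 0.36·3 + 0.08·3 = 2.5 bits/symbol.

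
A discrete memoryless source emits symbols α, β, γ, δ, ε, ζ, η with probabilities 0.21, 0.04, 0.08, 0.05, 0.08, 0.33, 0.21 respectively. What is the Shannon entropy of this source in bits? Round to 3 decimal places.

H = −Σ pᵢ log₂ pᵢ.
−0.21·log₂(0.21) = 0.4728
−0.04·log₂(0.04) = 0.1858
−0.08·log₂(0.08) = 0.2915
−0.05·log₂(0.05) = 0.2161
−0.08·log₂(0.08) = 0.2915
−0.33·log₂(0.33) = 0.5278
−0.21·log₂(0.21) = 0.4728
Sum ≈ 2.4583 → 2.458 bits.

2.458 bits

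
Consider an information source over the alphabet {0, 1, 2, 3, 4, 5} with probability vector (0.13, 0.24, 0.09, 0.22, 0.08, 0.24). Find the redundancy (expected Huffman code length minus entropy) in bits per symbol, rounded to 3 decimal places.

Entropy H = −Σ p log₂ p ≈ 2.4556 bits.
Huffman merges: 2/25+9/100→17/100; 13/100+17/100→3/10; 11/50+6/25→23/50; 6/25+3/10→27/50; 23/50+27/50→1. L = 247/100 ≈ 2.4700.
L − H = 2.4700 − 2.4556 = 0.014 bits.

0.014 bits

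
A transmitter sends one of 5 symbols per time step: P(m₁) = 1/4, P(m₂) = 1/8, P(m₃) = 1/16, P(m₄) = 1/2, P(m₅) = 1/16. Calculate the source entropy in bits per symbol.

Each probability is a power of 1/2, so log₂(1/p) is an integer.
H = Σ p·log₂(1/p) = 1/4·2 + 1/8·3 + 1/16·4 + 1/2·1 + 1/16·4 = 1.875 bits.

1.875 bits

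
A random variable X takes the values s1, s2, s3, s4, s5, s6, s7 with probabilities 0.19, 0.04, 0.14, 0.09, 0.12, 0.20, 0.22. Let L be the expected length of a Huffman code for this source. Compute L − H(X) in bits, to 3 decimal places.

0.047 bits

Entropy H = −Σ p log₂ p ≈ 2.6628 bits.
Huffman merges: 1/25+9/100→13/100; 3/25+13/100→1/4; 7/50+19/100→33/100; 1/5+11/50→21/50; 1/4+33/100→29/50; 21/50+29/50→1. L = 271/100 ≈ 2.7100.
L − H = 2.7100 − 2.6628 = 0.047 bits.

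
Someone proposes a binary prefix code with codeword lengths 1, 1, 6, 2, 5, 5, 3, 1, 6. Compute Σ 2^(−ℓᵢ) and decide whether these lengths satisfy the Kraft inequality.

1.96875; no

With common denominator 2^6 = 64: Σ 2^(−ℓᵢ) = 32/64 + 32/64 + 1/64 + 16/64 + 2/64 + 2/64 + 8/64 + 32/64 + 1/64 = 126/64 = 1.96875.
Kraft's inequality requires Σ ≤ 1; here Σ = 1.96875 > 1, so no such prefix code exists.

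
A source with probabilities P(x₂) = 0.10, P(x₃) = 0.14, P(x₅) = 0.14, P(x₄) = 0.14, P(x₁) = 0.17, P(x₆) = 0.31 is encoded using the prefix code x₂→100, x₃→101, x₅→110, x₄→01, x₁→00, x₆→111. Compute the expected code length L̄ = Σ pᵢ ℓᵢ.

2.69 bits/symbol

L̄ = Σ pᵢ·ℓᵢ = 0.10·3 + 0.14·3 + 0.14·3 + 0.14·2 + 0.17·2 + 0.31·3 = 2.69 bits/symbol.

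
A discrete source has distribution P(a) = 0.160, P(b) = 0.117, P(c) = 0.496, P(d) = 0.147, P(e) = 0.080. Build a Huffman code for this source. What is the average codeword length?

Repeatedly combine the two least-probable nodes; the expected code length is the sum of the merged weights.
merge 2/25 + 117/1000 → 197/1000
merge 147/1000 + 4/25 → 307/1000
merge 197/1000 + 307/1000 → 63/125
merge 62/125 + 63/125 → 1
L = 197/1000 + 307/1000 + 63/125 + 1 = 251/125 = 2.008 bits/symbol.

2.008 bits/symbol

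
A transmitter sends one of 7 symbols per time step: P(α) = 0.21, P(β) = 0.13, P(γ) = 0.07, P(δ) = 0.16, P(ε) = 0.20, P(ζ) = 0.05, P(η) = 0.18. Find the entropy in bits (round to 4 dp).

2.6728 bits

H = −Σ pᵢ log₂ pᵢ.
−0.21·log₂(0.21) = 0.4728
−0.13·log₂(0.13) = 0.3826
−0.07·log₂(0.07) = 0.2686
−0.16·log₂(0.16) = 0.4230
−0.20·log₂(0.20) = 0.4644
−0.05·log₂(0.05) = 0.2161
−0.18·log₂(0.18) = 0.4453
Sum ≈ 2.6728 → 2.6728 bits.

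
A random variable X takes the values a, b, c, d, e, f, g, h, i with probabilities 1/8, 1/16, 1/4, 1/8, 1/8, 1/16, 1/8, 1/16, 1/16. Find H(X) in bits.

3 bits

Each probability is a power of 1/2, so log₂(1/p) is an integer.
H = Σ p·log₂(1/p) = 1/8·3 + 1/16·4 + 1/4·2 + 1/8·3 + 1/8·3 + 1/16·4 + 1/8·3 + 1/16·4 + 1/16·4 = 3 bits.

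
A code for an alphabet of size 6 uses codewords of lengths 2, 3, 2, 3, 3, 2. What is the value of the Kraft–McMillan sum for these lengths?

With common denominator 2^3 = 8: Σ 2^(−ℓᵢ) = 2/8 + 1/8 + 2/8 + 1/8 + 1/8 + 2/8 = 9/8 = 1.125.

1.125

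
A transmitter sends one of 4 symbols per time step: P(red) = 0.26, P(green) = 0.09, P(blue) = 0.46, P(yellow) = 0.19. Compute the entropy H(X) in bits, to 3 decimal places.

H = −Σ pᵢ log₂ pᵢ.
−0.26·log₂(0.26) = 0.5053
−0.09·log₂(0.09) = 0.3127
−0.46·log₂(0.46) = 0.5153
−0.19·log₂(0.19) = 0.4552
Sum ≈ 1.7885 → 1.789 bits.

1.789 bits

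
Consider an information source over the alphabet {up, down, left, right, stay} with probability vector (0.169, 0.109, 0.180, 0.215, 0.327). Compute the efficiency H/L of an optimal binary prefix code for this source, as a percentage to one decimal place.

98.0%

Entropy H = −Σ p log₂ p ≈ 2.2314 bits.
Huffman merges: 109/1000+169/1000→139/500; 9/50+43/200→79/200; 139/500+327/1000→121/200; 79/200+121/200→1. L = 1139/500 ≈ 2.2780.
Efficiency = H/L = 2.2314/2.2780 = 98.0%.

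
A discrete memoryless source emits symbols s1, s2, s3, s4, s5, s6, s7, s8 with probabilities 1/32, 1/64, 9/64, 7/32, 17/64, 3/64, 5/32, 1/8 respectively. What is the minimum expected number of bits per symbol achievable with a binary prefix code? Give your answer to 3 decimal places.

Repeatedly combine the two least-probable nodes; the expected code length is the sum of the merged weights.
merge 1/64 + 1/32 → 3/64
merge 3/64 + 3/64 → 3/32
merge 3/32 + 1/8 → 7/32
merge 9/64 + 5/32 → 19/64
merge 7/32 + 7/32 → 7/16
merge 17/64 + 19/64 → 9/16
merge 7/16 + 9/16 → 1
L = 3/64 + 3/32 + 7/32 + 19/64 + 7/16 + 9/16 + 1 = 85/32 ≈ 2.656 bits/symbol.

2.656 bits/symbol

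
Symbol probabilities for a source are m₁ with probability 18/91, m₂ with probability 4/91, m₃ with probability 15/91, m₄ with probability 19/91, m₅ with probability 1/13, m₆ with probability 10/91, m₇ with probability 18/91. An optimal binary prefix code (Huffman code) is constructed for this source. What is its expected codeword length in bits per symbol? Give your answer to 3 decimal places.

2.714 bits/symbol

Repeatedly combine the two least-probable nodes; the expected code length is the sum of the merged weights.
merge 4/91 + 1/13 → 11/91
merge 10/91 + 11/91 → 3/13
merge 15/91 + 18/91 → 33/91
merge 18/91 + 19/91 → 37/91
merge 3/13 + 33/91 → 54/91
merge 37/91 + 54/91 → 1
L = 11/91 + 3/13 + 33/91 + 37/91 + 54/91 + 1 = 19/7 ≈ 2.714 bits/symbol.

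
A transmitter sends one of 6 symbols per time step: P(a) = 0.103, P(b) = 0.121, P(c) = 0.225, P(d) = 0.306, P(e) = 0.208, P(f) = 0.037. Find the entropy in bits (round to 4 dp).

H = −Σ pᵢ log₂ pᵢ.
−0.103·log₂(0.103) = 0.3378
−0.121·log₂(0.121) = 0.3687
−0.225·log₂(0.225) = 0.4842
−0.306·log₂(0.306) = 0.5228
−0.208·log₂(0.208) = 0.4712
−0.037·log₂(0.037) = 0.1760
Sum ≈ 2.3606 → 2.3606 bits.

2.3606 bits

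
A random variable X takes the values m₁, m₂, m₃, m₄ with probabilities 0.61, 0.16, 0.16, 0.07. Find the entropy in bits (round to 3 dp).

1.550 bits

H = −Σ pᵢ log₂ pᵢ.
−0.61·log₂(0.61) = 0.4350
−0.16·log₂(0.16) = 0.4230
−0.16·log₂(0.16) = 0.4230
−0.07·log₂(0.07) = 0.2686
Sum ≈ 1.5496 → 1.550 bits.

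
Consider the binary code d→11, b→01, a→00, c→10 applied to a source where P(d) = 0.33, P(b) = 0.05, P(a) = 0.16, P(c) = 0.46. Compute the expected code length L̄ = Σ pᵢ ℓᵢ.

L̄ = Σ pᵢ·ℓᵢ = 0.33·2 + 0.05·2 + 0.16·2 + 0.46·2 = 2 bits/symbol.

2 bits/symbol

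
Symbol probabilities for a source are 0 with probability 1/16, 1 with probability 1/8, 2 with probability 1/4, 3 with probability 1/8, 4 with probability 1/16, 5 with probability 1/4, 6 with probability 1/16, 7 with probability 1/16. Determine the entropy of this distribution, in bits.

Each probability is a power of 1/2, so log₂(1/p) is an integer.
H = Σ p·log₂(1/p) = 1/16·4 + 1/8·3 + 1/4·2 + 1/8·3 + 1/16·4 + 1/4·2 + 1/16·4 + 1/16·4 = 2.75 bits.

2.75 bits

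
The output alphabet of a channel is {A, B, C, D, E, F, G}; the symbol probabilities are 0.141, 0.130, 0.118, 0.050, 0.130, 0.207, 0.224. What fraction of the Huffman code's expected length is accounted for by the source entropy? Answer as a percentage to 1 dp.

98.6%

Entropy H = −Σ p log₂ p ≈ 2.6975 bits.
Huffman merges: 1/20+59/500→21/125; 13/100+13/100→13/50; 141/1000+21/125→309/1000; 207/1000+28/125→431/1000; 13/50+309/1000→569/1000; 431/1000+569/1000→1. L = 2737/1000 ≈ 2.7370.
Efficiency = H/L = 2.6975/2.7370 = 98.6%.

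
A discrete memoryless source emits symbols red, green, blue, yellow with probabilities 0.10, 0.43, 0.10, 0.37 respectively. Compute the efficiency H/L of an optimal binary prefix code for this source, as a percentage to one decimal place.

Entropy H = −Σ p log₂ p ≈ 1.7187 bits.
Huffman merges: 1/10+1/10→1/5; 1/5+37/100→57/100; 43/100+57/100→1. L = 177/100 ≈ 1.7700.
Efficiency = H/L = 1.7187/1.7700 = 97.1%.

97.1%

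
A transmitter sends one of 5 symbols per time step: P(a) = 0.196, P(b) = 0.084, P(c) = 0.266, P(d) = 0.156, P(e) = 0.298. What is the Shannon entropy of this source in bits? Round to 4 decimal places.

H = −Σ pᵢ log₂ pᵢ.
−0.196·log₂(0.196) = 0.4608
−0.084·log₂(0.084) = 0.3002
−0.266·log₂(0.266) = 0.5082
−0.156·log₂(0.156) = 0.4181
−0.298·log₂(0.298) = 0.5205
Sum ≈ 2.2078 → 2.2078 bits.

2.2078 bits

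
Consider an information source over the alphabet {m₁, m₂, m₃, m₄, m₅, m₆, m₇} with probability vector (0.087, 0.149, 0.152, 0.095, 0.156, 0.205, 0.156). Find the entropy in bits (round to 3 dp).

H = −Σ pᵢ log₂ pᵢ.
−0.087·log₂(0.087) = 0.3065
−0.149·log₂(0.149) = 0.4092
−0.152·log₂(0.152) = 0.4131
−0.095·log₂(0.095) = 0.3226
−0.156·log₂(0.156) = 0.4181
−0.205·log₂(0.205) = 0.4687
−0.156·log₂(0.156) = 0.4181
Sum ≈ 2.7564 → 2.756 bits.

2.756 bits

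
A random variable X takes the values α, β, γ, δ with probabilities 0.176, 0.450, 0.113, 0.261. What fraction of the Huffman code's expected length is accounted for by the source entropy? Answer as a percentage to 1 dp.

99.0%

Entropy H = −Σ p log₂ p ≈ 1.8208 bits.
Huffman merges: 113/1000+22/125→289/1000; 261/1000+289/1000→11/20; 9/20+11/20→1. L = 1839/1000 ≈ 1.8390.
Efficiency = H/L = 1.8208/1.8390 = 99.0%.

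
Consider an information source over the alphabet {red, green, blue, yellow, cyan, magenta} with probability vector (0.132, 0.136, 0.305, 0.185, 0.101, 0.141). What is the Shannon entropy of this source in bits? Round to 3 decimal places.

H = −Σ pᵢ log₂ pᵢ.
−0.132·log₂(0.132) = 0.3856
−0.136·log₂(0.136) = 0.3915
−0.305·log₂(0.305) = 0.5225
−0.185·log₂(0.185) = 0.4504
−0.101·log₂(0.101) = 0.3341
−0.141·log₂(0.141) = 0.3985
Sum ≈ 2.4825 → 2.483 bits.

2.483 bits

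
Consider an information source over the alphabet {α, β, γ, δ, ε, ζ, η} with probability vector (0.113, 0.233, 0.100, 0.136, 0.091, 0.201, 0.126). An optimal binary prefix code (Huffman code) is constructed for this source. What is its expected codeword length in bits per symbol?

2.757 bits/symbol

Repeatedly combine the two least-probable nodes; the expected code length is the sum of the merged weights.
merge 91/1000 + 1/10 → 191/1000
merge 113/1000 + 63/500 → 239/1000
merge 17/125 + 191/1000 → 327/1000
merge 201/1000 + 233/1000 → 217/500
merge 239/1000 + 327/1000 → 283/500
merge 217/500 + 283/500 → 1
L = 191/1000 + 239/1000 + 327/1000 + 217/500 + 283/500 + 1 = 2757/1000 = 2.757 bits/symbol.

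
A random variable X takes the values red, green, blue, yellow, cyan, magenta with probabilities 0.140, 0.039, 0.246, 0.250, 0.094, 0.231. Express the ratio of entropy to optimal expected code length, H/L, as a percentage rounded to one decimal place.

Entropy H = −Σ p log₂ p ≈ 2.3864 bits.
Huffman merges: 39/1000+47/500→133/1000; 133/1000+7/50→273/1000; 231/1000+123/500→477/1000; 1/4+273/1000→523/1000; 477/1000+523/1000→1. L = 1203/500 ≈ 2.4060.
Efficiency = H/L = 2.3864/2.4060 = 99.2%.

99.2%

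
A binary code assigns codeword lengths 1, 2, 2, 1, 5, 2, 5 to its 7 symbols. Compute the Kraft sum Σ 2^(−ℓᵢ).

With common denominator 2^5 = 32: Σ 2^(−ℓᵢ) = 16/32 + 8/32 + 8/32 + 16/32 + 1/32 + 8/32 + 1/32 = 58/32 = 1.8125.

1.8125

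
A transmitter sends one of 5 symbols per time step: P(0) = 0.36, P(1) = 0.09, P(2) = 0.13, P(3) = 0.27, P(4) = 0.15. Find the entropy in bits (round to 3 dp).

2.146 bits

H = −Σ pᵢ log₂ pᵢ.
−0.36·log₂(0.36) = 0.5306
−0.09·log₂(0.09) = 0.3127
−0.13·log₂(0.13) = 0.3826
−0.27·log₂(0.27) = 0.5100
−0.15·log₂(0.15) = 0.4105
Sum ≈ 2.1465 → 2.146 bits.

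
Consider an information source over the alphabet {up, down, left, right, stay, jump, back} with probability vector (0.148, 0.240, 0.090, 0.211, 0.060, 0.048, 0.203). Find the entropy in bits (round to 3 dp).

H = −Σ pᵢ log₂ pᵢ.
−0.148·log₂(0.148) = 0.4079
−0.240·log₂(0.240) = 0.4941
−0.090·log₂(0.090) = 0.3127
−0.211·log₂(0.211) = 0.4736
−0.060·log₂(0.060) = 0.2435
−0.048·log₂(0.048) = 0.2103
−0.203·log₂(0.203) = 0.4670
Sum ≈ 2.6092 → 2.609 bits.

2.609 bits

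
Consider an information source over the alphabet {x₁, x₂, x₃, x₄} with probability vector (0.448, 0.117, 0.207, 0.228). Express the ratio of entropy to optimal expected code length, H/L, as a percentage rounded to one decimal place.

98.0%

Entropy H = −Σ p log₂ p ≈ 1.8378 bits.
Huffman merges: 117/1000+207/1000→81/250; 57/250+81/250→69/125; 56/125+69/125→1. L = 469/250 ≈ 1.8760.
Efficiency = H/L = 1.8378/1.8760 = 98.0%.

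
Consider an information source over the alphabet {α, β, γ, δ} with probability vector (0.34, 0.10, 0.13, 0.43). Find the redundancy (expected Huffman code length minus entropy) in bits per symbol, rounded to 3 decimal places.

Entropy H = −Σ p log₂ p ≈ 1.7676 bits.
Huffman merges: 1/10+13/100→23/100; 23/100+17/50→57/100; 43/100+57/100→1. L = 9/5 ≈ 1.8000.
L − H = 1.8000 − 1.7676 = 0.032 bits.

0.032 bits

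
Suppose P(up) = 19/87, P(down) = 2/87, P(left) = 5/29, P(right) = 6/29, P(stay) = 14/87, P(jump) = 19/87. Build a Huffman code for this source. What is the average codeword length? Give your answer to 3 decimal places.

Repeatedly combine the two least-probable nodes; the expected code length is the sum of the merged weights.
merge 2/87 + 14/87 → 16/87
merge 5/29 + 16/87 → 31/87
merge 6/29 + 19/87 → 37/87
merge 19/87 + 31/87 → 50/87
merge 37/87 + 50/87 → 1
L = 16/87 + 31/87 + 37/87 + 50/87 + 1 = 221/87 ≈ 2.540 bits/symbol.

2.540 bits/symbol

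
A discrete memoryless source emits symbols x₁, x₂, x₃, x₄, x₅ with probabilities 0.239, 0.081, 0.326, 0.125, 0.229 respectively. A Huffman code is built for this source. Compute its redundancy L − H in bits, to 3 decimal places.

0.030 bits

Entropy H = −Σ p log₂ p ≈ 2.1764 bits.
Huffman merges: 81/1000+1/8→103/500; 103/500+229/1000→87/200; 239/1000+163/500→113/200; 87/200+113/200→1. L = 1103/500 ≈ 2.2060.
L − H = 2.2060 − 2.1764 = 0.030 bits.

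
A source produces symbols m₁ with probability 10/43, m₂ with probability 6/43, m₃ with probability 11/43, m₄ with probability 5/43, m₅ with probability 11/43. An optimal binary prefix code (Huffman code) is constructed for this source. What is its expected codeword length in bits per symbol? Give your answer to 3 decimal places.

2.256 bits/symbol

Repeatedly combine the two least-probable nodes; the expected code length is the sum of the merged weights.
merge 5/43 + 6/43 → 11/43
merge 10/43 + 11/43 → 21/43
merge 11/43 + 11/43 → 22/43
merge 21/43 + 22/43 → 1
L = 11/43 + 21/43 + 22/43 + 1 = 97/43 ≈ 2.256 bits/symbol.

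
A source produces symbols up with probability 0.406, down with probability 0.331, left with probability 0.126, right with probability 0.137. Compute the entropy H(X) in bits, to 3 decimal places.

H = −Σ pᵢ log₂ pᵢ.
−0.406·log₂(0.406) = 0.5280
−0.331·log₂(0.331) = 0.5280
−0.126·log₂(0.126) = 0.3766
−0.137·log₂(0.137) = 0.3929
Sum ≈ 1.8254 → 1.825 bits.

1.825 bits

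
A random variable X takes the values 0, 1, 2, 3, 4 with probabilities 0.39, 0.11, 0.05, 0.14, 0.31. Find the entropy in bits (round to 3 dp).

H = −Σ pᵢ log₂ pᵢ.
−0.39·log₂(0.39) = 0.5298
−0.11·log₂(0.11) = 0.3503
−0.05·log₂(0.05) = 0.2161
−0.14·log₂(0.14) = 0.3971
−0.31·log₂(0.31) = 0.5238
Sum ≈ 2.0171 → 2.017 bits.

2.017 bits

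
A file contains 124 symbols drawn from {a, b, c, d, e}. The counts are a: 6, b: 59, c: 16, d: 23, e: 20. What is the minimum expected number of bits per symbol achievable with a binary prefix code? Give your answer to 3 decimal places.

Probabilities are the counts divided by 124.
Repeatedly combine the two least-probable nodes; the expected code length is the sum of the merged weights.
merge 3/62 + 4/31 → 11/62
merge 5/31 + 11/62 → 21/62
merge 23/124 + 21/62 → 65/124
merge 59/124 + 65/124 → 1
L = 11/62 + 21/62 + 65/124 + 1 = 253/124 ≈ 2.040 bits/symbol.

2.040 bits/symbol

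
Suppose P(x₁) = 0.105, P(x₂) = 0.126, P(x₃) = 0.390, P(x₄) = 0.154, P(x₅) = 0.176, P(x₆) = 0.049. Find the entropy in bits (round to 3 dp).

2.318 bits

H = −Σ pᵢ log₂ pᵢ.
−0.105·log₂(0.105) = 0.3414
−0.126·log₂(0.126) = 0.3766
−0.390·log₂(0.390) = 0.5298
−0.154·log₂(0.154) = 0.4156
−0.176·log₂(0.176) = 0.4411
−0.049·log₂(0.049) = 0.2132
Sum ≈ 2.3177 → 2.318 bits.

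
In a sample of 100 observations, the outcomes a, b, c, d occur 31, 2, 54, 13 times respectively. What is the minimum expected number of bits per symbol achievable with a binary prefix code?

1.61 bits/symbol

Probabilities are the counts divided by 100.
Repeatedly combine the two least-probable nodes; the expected code length is the sum of the merged weights.
merge 1/50 + 13/100 → 3/20
merge 3/20 + 31/100 → 23/50
merge 23/50 + 27/50 → 1
L = 3/20 + 23/50 + 1 = 161/100 = 1.61 bits/symbol.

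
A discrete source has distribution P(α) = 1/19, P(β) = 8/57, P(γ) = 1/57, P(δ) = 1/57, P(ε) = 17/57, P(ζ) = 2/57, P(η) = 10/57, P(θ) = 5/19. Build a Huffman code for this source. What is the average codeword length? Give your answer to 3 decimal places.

Repeatedly combine the two least-probable nodes; the expected code length is the sum of the merged weights.
merge 1/57 + 1/57 → 2/57
merge 2/57 + 2/57 → 4/57
merge 1/19 + 4/57 → 7/57
merge 7/57 + 8/57 → 5/19
merge 10/57 + 5/19 → 25/57
merge 5/19 + 17/57 → 32/57
merge 25/57 + 32/57 → 1
L = 2/57 + 4/57 + 7/57 + 5/19 + 25/57 + 32/57 + 1 = 142/57 ≈ 2.491 bits/symbol.

2.491 bits/symbol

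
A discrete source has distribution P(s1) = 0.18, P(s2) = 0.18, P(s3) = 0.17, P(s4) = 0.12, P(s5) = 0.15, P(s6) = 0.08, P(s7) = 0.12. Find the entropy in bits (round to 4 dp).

2.7614 bits

H = −Σ pᵢ log₂ pᵢ.
−0.18·log₂(0.18) = 0.4453
−0.18·log₂(0.18) = 0.4453
−0.17·log₂(0.17) = 0.4346
−0.12·log₂(0.12) = 0.3671
−0.15·log₂(0.15) = 0.4105
−0.08·log₂(0.08) = 0.2915
−0.12·log₂(0.12) = 0.3671
Sum ≈ 2.7614 → 2.7614 bits.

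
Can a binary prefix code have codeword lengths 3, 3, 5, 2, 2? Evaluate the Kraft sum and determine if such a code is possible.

0.78125; yes

With common denominator 2^5 = 32: Σ 2^(−ℓᵢ) = 4/32 + 4/32 + 1/32 + 8/32 + 8/32 = 25/32 = 0.78125.
Kraft's inequality requires Σ ≤ 1; here Σ = 0.78125 ≤ 1, so such a prefix code exists.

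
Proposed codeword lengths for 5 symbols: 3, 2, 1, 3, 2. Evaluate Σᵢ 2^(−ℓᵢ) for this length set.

With common denominator 2^3 = 8: Σ 2^(−ℓᵢ) = 1/8 + 2/8 + 4/8 + 1/8 + 2/8 = 10/8 = 1.25.

1.25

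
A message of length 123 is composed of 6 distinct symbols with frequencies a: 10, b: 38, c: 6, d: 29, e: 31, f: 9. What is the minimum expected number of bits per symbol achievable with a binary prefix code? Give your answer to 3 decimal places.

Probabilities are the counts divided by 123.
Repeatedly combine the two least-probable nodes; the expected code length is the sum of the merged weights.
merge 2/41 + 3/41 → 5/41
merge 10/123 + 5/41 → 25/123
merge 25/123 + 29/123 → 18/41
merge 31/123 + 38/123 → 23/41
merge 18/41 + 23/41 → 1
L = 5/41 + 25/123 + 18/41 + 23/41 + 1 = 286/123 ≈ 2.325 bits/symbol.

2.325 bits/symbol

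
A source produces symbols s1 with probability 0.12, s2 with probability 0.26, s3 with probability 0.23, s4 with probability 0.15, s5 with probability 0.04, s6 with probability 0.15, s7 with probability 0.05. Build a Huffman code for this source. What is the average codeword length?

Repeatedly combine the two least-probable nodes; the expected code length is the sum of the merged weights.
merge 1/25 + 1/20 → 9/100
merge 9/100 + 3/25 → 21/100
merge 3/20 + 3/20 → 3/10
merge 21/100 + 23/100 → 11/25
merge 13/50 + 3/10 → 14/25
merge 11/25 + 14/25 → 1
L = 9/100 + 21/100 + 3/10 + 11/25 + 14/25 + 1 = 13/5 = 2.6 bits/symbol.

2.6 bits/symbol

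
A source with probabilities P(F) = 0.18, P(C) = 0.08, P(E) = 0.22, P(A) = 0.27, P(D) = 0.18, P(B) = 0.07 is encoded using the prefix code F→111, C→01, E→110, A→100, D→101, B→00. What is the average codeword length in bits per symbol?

2.85 bits/symbol

L̄ = Σ pᵢ·ℓᵢ = 0.18·3 + 0.08·2 + 0.22·3 + 0.27·3 + 0.18·3 + 0.07·2 = 2.85 bits/symbol.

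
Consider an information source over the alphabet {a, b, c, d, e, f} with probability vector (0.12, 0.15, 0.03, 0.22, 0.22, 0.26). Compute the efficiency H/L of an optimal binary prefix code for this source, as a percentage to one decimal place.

Entropy H = −Σ p log₂ p ≈ 2.3958 bits.
Huffman merges: 3/100+3/25→3/20; 3/20+3/20→3/10; 11/50+11/50→11/25; 13/50+3/10→14/25; 11/25+14/25→1. L = 49/20 ≈ 2.4500.
Efficiency = H/L = 2.3958/2.4500 = 97.8%.

97.8%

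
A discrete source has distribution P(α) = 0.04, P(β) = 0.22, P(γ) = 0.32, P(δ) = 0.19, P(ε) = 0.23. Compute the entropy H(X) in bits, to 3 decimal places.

2.135 bits

H = −Σ pᵢ log₂ pᵢ.
−0.04·log₂(0.04) = 0.1858
−0.22·log₂(0.22) = 0.4806
−0.32·log₂(0.32) = 0.5260
−0.19·log₂(0.19) = 0.4552
−0.23·log₂(0.23) = 0.4877
Sum ≈ 2.1353 → 2.135 bits.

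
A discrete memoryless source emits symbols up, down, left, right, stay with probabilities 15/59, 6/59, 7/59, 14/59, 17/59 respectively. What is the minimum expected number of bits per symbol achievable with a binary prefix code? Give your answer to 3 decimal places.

Repeatedly combine the two least-probable nodes; the expected code length is the sum of the merged weights.
merge 6/59 + 7/59 → 13/59
merge 13/59 + 14/59 → 27/59
merge 15/59 + 17/59 → 32/59
merge 27/59 + 32/59 → 1
L = 13/59 + 27/59 + 32/59 + 1 = 131/59 ≈ 2.220 bits/symbol.

2.220 bits/symbol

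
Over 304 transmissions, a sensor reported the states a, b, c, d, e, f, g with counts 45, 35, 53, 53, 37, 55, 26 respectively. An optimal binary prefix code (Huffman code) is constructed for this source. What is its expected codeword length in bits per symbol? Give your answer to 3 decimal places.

2.819 bits/symbol

Probabilities are the counts divided by 304.
Repeatedly combine the two least-probable nodes; the expected code length is the sum of the merged weights.
merge 13/152 + 35/304 → 61/304
merge 37/304 + 45/304 → 41/152
merge 53/304 + 53/304 → 53/152
merge 55/304 + 61/304 → 29/76
merge 41/152 + 53/152 → 47/76
merge 29/76 + 47/76 → 1
L = 61/304 + 41/152 + 53/152 + 29/76 + 47/76 + 1 = 857/304 ≈ 2.819 bits/symbol.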